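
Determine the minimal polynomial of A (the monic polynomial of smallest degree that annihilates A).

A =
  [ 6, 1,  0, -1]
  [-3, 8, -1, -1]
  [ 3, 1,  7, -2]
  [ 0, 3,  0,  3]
x^3 - 18*x^2 + 108*x - 216

The characteristic polynomial is χ_A(x) = (x - 6)^4, so the eigenvalues are known. The minimal polynomial is
  m_A(x) = Π_λ (x − λ)^{k_λ}
where k_λ is the size of the *largest* Jordan block for λ (equivalently, the smallest k with (A − λI)^k v = 0 for every generalised eigenvector v of λ).

  λ = 6: largest Jordan block has size 3, contributing (x − 6)^3

So m_A(x) = (x - 6)^3 = x^3 - 18*x^2 + 108*x - 216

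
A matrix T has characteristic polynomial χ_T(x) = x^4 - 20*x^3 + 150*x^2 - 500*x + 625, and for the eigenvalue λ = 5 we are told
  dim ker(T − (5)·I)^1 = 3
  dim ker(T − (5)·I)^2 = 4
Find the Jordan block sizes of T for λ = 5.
Block sizes for λ = 5: [2, 1, 1]

From the dimensions of kernels of powers, the number of Jordan blocks of size at least j is d_j − d_{j−1} where d_j = dim ker(N^j) (with d_0 = 0). Computing the differences gives [3, 1].
The number of blocks of size exactly k is (#blocks of size ≥ k) − (#blocks of size ≥ k + 1), so the partition is: 2 block(s) of size 1, 1 block(s) of size 2.
In nonincreasing order the block sizes are [2, 1, 1].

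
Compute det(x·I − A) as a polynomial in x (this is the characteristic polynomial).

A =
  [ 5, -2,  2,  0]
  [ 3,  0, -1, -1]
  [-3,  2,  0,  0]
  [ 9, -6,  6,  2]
x^4 - 7*x^3 + 18*x^2 - 20*x + 8

Expanding det(x·I − A) (e.g. by cofactor expansion or by noting that A is similar to its Jordan form J, which has the same characteristic polynomial as A) gives
  χ_A(x) = x^4 - 7*x^3 + 18*x^2 - 20*x + 8
which factors as (x - 2)^3*(x - 1). The eigenvalues (with algebraic multiplicities) are λ = 1 with multiplicity 1, λ = 2 with multiplicity 3.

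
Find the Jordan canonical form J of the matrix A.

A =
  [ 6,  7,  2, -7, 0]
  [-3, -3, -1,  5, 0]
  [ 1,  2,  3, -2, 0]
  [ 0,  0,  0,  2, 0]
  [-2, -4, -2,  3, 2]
J_3(2) ⊕ J_2(2)

The characteristic polynomial is
  det(x·I − A) = x^5 - 10*x^4 + 40*x^3 - 80*x^2 + 80*x - 32 = (x - 2)^5

Eigenvalues and multiplicities (the geometric multiplicity of λ is n − rank(A − λI), which equals the number of Jordan blocks for λ):
  λ = 2: algebraic multiplicity = 5, geometric multiplicity = 2

Determining the block sizes for each eigenvalue:
  λ = 2: with am = 5 and gm = 2, the partition is not yet determined (e.g. several partitions of 5 into 2 parts exist). Let N = A − (2)·I. Computing rank(N^1) = 3, rank(N^2) = 1, rank(N^3) = 0; the number of blocks of size ≥ j is rank(N^{j−1}) − rank(N^j), giving [2, 2, 1]. So we have 1 block(s) of size 3, 1 block(s) of size 2 → block sizes [3, 2]

Assembling the blocks gives a Jordan form
J =
  [2, 1, 0, 0, 0]
  [0, 2, 1, 0, 0]
  [0, 0, 2, 0, 0]
  [0, 0, 0, 2, 1]
  [0, 0, 0, 0, 2]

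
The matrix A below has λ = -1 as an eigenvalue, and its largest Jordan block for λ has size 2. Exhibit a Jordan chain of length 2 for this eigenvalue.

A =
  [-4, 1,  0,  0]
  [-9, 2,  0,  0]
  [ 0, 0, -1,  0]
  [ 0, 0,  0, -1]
A Jordan chain for λ = -1 of length 2:
v_1 = (-3, -9, 0, 0)ᵀ
v_2 = (1, 0, 0, 0)ᵀ

Let N = A − (-1)·I. We want v_2 with N^2 v_2 = 0 but N^1 v_2 ≠ 0; then v_{j-1} := N · v_j for j = 2, …, 2.

Pick v_2 = (1, 0, 0, 0)ᵀ.
Then v_1 = N · v_2 = (-3, -9, 0, 0)ᵀ.

Sanity check: (A − (-1)·I) v_1 = (0, 0, 0, 0)ᵀ = 0. ✓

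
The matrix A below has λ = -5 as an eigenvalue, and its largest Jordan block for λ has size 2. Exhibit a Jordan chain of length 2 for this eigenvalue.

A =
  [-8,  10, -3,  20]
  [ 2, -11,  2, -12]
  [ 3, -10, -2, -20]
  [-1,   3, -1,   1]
A Jordan chain for λ = -5 of length 2:
v_1 = (-3, 2, 3, -1)ᵀ
v_2 = (1, 0, 0, 0)ᵀ

Let N = A − (-5)·I. We want v_2 with N^2 v_2 = 0 but N^1 v_2 ≠ 0; then v_{j-1} := N · v_j for j = 2, …, 2.

Pick v_2 = (1, 0, 0, 0)ᵀ.
Then v_1 = N · v_2 = (-3, 2, 3, -1)ᵀ.

Sanity check: (A − (-5)·I) v_1 = (0, 0, 0, 0)ᵀ = 0. ✓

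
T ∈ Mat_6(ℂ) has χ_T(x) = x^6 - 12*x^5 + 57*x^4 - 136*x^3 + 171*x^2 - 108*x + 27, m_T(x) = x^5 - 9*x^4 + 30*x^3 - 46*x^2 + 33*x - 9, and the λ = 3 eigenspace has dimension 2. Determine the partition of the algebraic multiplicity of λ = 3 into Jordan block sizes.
Block sizes for λ = 3: [2, 1]

Step 1 — from the characteristic polynomial, algebraic multiplicity of λ = 3 is 3. From dim ker(T − (3)·I) = 2, there are exactly 2 Jordan blocks for λ = 3.
Step 2 — from the minimal polynomial, the factor (x − 3)^2 tells us the largest block for λ = 3 has size 2.
Step 3 — with total size 3, 2 blocks, and largest block 2, the block sizes (in nonincreasing order) are [2, 1].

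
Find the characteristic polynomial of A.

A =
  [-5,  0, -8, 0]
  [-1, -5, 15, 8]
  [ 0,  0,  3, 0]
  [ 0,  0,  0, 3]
x^4 + 4*x^3 - 26*x^2 - 60*x + 225

Expanding det(x·I − A) (e.g. by cofactor expansion or by noting that A is similar to its Jordan form J, which has the same characteristic polynomial as A) gives
  χ_A(x) = x^4 + 4*x^3 - 26*x^2 - 60*x + 225
which factors as (x - 3)^2*(x + 5)^2. The eigenvalues (with algebraic multiplicities) are λ = -5 with multiplicity 2, λ = 3 with multiplicity 2.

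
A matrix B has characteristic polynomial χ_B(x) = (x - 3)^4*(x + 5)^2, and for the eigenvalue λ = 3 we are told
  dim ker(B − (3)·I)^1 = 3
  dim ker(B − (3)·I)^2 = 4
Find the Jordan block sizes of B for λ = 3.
Block sizes for λ = 3: [2, 1, 1]

From the dimensions of kernels of powers, the number of Jordan blocks of size at least j is d_j − d_{j−1} where d_j = dim ker(N^j) (with d_0 = 0). Computing the differences gives [3, 1].
The number of blocks of size exactly k is (#blocks of size ≥ k) − (#blocks of size ≥ k + 1), so the partition is: 2 block(s) of size 1, 1 block(s) of size 2.
In nonincreasing order the block sizes are [2, 1, 1].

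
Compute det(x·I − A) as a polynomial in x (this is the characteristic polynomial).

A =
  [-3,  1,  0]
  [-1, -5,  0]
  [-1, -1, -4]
x^3 + 12*x^2 + 48*x + 64

Expanding det(x·I − A) (e.g. by cofactor expansion or by noting that A is similar to its Jordan form J, which has the same characteristic polynomial as A) gives
  χ_A(x) = x^3 + 12*x^2 + 48*x + 64
which factors as (x + 4)^3. The eigenvalues (with algebraic multiplicities) are λ = -4 with multiplicity 3.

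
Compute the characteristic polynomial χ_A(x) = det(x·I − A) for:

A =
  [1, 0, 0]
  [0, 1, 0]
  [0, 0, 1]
x^3 - 3*x^2 + 3*x - 1

Expanding det(x·I − A) (e.g. by cofactor expansion or by noting that A is similar to its Jordan form J, which has the same characteristic polynomial as A) gives
  χ_A(x) = x^3 - 3*x^2 + 3*x - 1
which factors as (x - 1)^3. The eigenvalues (with algebraic multiplicities) are λ = 1 with multiplicity 3.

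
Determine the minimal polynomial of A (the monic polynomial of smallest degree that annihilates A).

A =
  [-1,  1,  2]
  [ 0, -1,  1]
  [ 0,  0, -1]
x^3 + 3*x^2 + 3*x + 1

The characteristic polynomial is χ_A(x) = (x + 1)^3, so the eigenvalues are known. The minimal polynomial is
  m_A(x) = Π_λ (x − λ)^{k_λ}
where k_λ is the size of the *largest* Jordan block for λ (equivalently, the smallest k with (A − λI)^k v = 0 for every generalised eigenvector v of λ).

  λ = -1: largest Jordan block has size 3, contributing (x + 1)^3

So m_A(x) = (x + 1)^3 = x^3 + 3*x^2 + 3*x + 1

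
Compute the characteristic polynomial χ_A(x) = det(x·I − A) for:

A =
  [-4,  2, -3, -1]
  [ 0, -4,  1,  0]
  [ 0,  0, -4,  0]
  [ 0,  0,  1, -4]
x^4 + 16*x^3 + 96*x^2 + 256*x + 256

Expanding det(x·I − A) (e.g. by cofactor expansion or by noting that A is similar to its Jordan form J, which has the same characteristic polynomial as A) gives
  χ_A(x) = x^4 + 16*x^3 + 96*x^2 + 256*x + 256
which factors as (x + 4)^4. The eigenvalues (with algebraic multiplicities) are λ = -4 with multiplicity 4.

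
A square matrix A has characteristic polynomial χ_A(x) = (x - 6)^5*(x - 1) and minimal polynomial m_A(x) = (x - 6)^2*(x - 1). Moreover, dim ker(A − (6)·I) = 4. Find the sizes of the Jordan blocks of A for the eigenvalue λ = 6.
Block sizes for λ = 6: [2, 1, 1, 1]

Step 1 — from the characteristic polynomial, algebraic multiplicity of λ = 6 is 5. From dim ker(A − (6)·I) = 4, there are exactly 4 Jordan blocks for λ = 6.
Step 2 — from the minimal polynomial, the factor (x − 6)^2 tells us the largest block for λ = 6 has size 2.
Step 3 — with total size 5, 4 blocks, and largest block 2, the block sizes (in nonincreasing order) are [2, 1, 1, 1].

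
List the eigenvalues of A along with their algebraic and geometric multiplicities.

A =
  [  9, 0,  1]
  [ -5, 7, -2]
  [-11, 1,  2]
λ = 6: alg = 3, geom = 1

Step 1 — factor the characteristic polynomial to read off the algebraic multiplicities:
  χ_A(x) = (x - 6)^3

Step 2 — compute geometric multiplicities via the rank-nullity identity g(λ) = n − rank(A − λI):
  rank(A − (6)·I) = 2, so dim ker(A − (6)·I) = n − 2 = 1

Summary:
  λ = 6: algebraic multiplicity = 3, geometric multiplicity = 1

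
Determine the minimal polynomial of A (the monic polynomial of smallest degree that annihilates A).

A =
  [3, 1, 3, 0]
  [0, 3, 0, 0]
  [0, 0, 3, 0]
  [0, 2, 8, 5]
x^3 - 11*x^2 + 39*x - 45

The characteristic polynomial is χ_A(x) = (x - 5)*(x - 3)^3, so the eigenvalues are known. The minimal polynomial is
  m_A(x) = Π_λ (x − λ)^{k_λ}
where k_λ is the size of the *largest* Jordan block for λ (equivalently, the smallest k with (A − λI)^k v = 0 for every generalised eigenvector v of λ).

  λ = 3: largest Jordan block has size 2, contributing (x − 3)^2
  λ = 5: largest Jordan block has size 1, contributing (x − 5)

So m_A(x) = (x - 5)*(x - 3)^2 = x^3 - 11*x^2 + 39*x - 45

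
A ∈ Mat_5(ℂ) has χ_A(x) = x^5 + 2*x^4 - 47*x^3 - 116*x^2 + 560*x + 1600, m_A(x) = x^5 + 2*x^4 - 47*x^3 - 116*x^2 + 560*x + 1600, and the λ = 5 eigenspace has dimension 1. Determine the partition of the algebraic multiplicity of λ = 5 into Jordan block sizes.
Block sizes for λ = 5: [2]

Step 1 — from the characteristic polynomial, algebraic multiplicity of λ = 5 is 2. From dim ker(A − (5)·I) = 1, there are exactly 1 Jordan blocks for λ = 5.
Step 2 — from the minimal polynomial, the factor (x − 5)^2 tells us the largest block for λ = 5 has size 2.
Step 3 — with total size 2, 1 blocks, and largest block 2, the block sizes (in nonincreasing order) are [2].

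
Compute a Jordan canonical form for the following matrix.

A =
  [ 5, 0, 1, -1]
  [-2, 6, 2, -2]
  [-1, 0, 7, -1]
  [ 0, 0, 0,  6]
J_2(6) ⊕ J_1(6) ⊕ J_1(6)

The characteristic polynomial is
  det(x·I − A) = x^4 - 24*x^3 + 216*x^2 - 864*x + 1296 = (x - 6)^4

Eigenvalues and multiplicities (the geometric multiplicity of λ is n − rank(A − λI), which equals the number of Jordan blocks for λ):
  λ = 6: algebraic multiplicity = 4, geometric multiplicity = 3

Determining the block sizes for each eigenvalue:
  λ = 6: 3 blocks summing to 4 forces exactly one block of size 2 and the rest size 1 → block sizes [2, 1, 1]

Assembling the blocks gives a Jordan form
J =
  [6, 1, 0, 0]
  [0, 6, 0, 0]
  [0, 0, 6, 0]
  [0, 0, 0, 6]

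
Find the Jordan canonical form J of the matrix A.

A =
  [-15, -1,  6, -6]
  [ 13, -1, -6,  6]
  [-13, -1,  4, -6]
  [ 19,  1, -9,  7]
J_2(-2) ⊕ J_1(-2) ⊕ J_1(1)

The characteristic polynomial is
  det(x·I − A) = x^4 + 5*x^3 + 6*x^2 - 4*x - 8 = (x - 1)*(x + 2)^3

Eigenvalues and multiplicities (the geometric multiplicity of λ is n − rank(A − λI), which equals the number of Jordan blocks for λ):
  λ = -2: algebraic multiplicity = 3, geometric multiplicity = 2
  λ = 1: algebraic multiplicity = 1, geometric multiplicity = 1

Determining the block sizes for each eigenvalue:
  λ = -2: 2 blocks summing to 3 forces exactly one block of size 2 and the rest size 1 → block sizes [2, 1]
  λ = 1: one block (gm = 1), so the single block has size am = 1 → block sizes [1]

Assembling the blocks gives a Jordan form
J =
  [-2,  1,  0, 0]
  [ 0, -2,  0, 0]
  [ 0,  0, -2, 0]
  [ 0,  0,  0, 1]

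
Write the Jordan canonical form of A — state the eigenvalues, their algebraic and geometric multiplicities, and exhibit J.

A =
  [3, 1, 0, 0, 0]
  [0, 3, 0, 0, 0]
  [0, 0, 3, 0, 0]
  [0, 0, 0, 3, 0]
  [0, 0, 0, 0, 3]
J_2(3) ⊕ J_1(3) ⊕ J_1(3) ⊕ J_1(3)

The characteristic polynomial is
  det(x·I − A) = x^5 - 15*x^4 + 90*x^3 - 270*x^2 + 405*x - 243 = (x - 3)^5

Eigenvalues and multiplicities (the geometric multiplicity of λ is n − rank(A − λI), which equals the number of Jordan blocks for λ):
  λ = 3: algebraic multiplicity = 5, geometric multiplicity = 4

Determining the block sizes for each eigenvalue:
  λ = 3: 4 blocks summing to 5 forces exactly one block of size 2 and the rest size 1 → block sizes [2, 1, 1, 1]

Assembling the blocks gives a Jordan form
J =
  [3, 1, 0, 0, 0]
  [0, 3, 0, 0, 0]
  [0, 0, 3, 0, 0]
  [0, 0, 0, 3, 0]
  [0, 0, 0, 0, 3]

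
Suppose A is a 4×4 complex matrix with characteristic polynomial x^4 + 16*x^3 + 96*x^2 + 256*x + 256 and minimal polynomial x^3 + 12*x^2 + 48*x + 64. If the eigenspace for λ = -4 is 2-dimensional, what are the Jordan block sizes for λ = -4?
Block sizes for λ = -4: [3, 1]

Step 1 — from the characteristic polynomial, algebraic multiplicity of λ = -4 is 4. From dim ker(A − (-4)·I) = 2, there are exactly 2 Jordan blocks for λ = -4.
Step 2 — from the minimal polynomial, the factor (x + 4)^3 tells us the largest block for λ = -4 has size 3.
Step 3 — with total size 4, 2 blocks, and largest block 3, the block sizes (in nonincreasing order) are [3, 1].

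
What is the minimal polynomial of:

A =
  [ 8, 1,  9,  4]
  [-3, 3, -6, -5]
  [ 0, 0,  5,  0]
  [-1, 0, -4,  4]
x^3 - 15*x^2 + 75*x - 125

The characteristic polynomial is χ_A(x) = (x - 5)^4, so the eigenvalues are known. The minimal polynomial is
  m_A(x) = Π_λ (x − λ)^{k_λ}
where k_λ is the size of the *largest* Jordan block for λ (equivalently, the smallest k with (A − λI)^k v = 0 for every generalised eigenvector v of λ).

  λ = 5: largest Jordan block has size 3, contributing (x − 5)^3

So m_A(x) = (x - 5)^3 = x^3 - 15*x^2 + 75*x - 125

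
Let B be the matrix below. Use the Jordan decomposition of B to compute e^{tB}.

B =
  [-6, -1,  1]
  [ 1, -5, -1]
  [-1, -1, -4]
e^{tB} =
  [-t^2*exp(-5*t)/2 - t*exp(-5*t) + exp(-5*t), -t*exp(-5*t), t^2*exp(-5*t)/2 + t*exp(-5*t)]
  [t*exp(-5*t), exp(-5*t), -t*exp(-5*t)]
  [-t^2*exp(-5*t)/2 - t*exp(-5*t), -t*exp(-5*t), t^2*exp(-5*t)/2 + t*exp(-5*t) + exp(-5*t)]

Strategy: write B = P · J · P⁻¹ where J is a Jordan canonical form, so e^{tB} = P · e^{tJ} · P⁻¹, and e^{tJ} can be computed block-by-block.

B has Jordan form
J =
  [-5,  1,  0]
  [ 0, -5,  1]
  [ 0,  0, -5]
(up to reordering of blocks).

Per-block formulas:
  For a 3×3 Jordan block J_3(-5): exp(t · J_3(-5)) = e^(-5t)·(I + t·N + (t^2/2)·N^2), where N is the 3×3 nilpotent shift.

After assembling e^{tJ} and conjugating by P, we get:

e^{tB} =
  [-t^2*exp(-5*t)/2 - t*exp(-5*t) + exp(-5*t), -t*exp(-5*t), t^2*exp(-5*t)/2 + t*exp(-5*t)]
  [t*exp(-5*t), exp(-5*t), -t*exp(-5*t)]
  [-t^2*exp(-5*t)/2 - t*exp(-5*t), -t*exp(-5*t), t^2*exp(-5*t)/2 + t*exp(-5*t) + exp(-5*t)]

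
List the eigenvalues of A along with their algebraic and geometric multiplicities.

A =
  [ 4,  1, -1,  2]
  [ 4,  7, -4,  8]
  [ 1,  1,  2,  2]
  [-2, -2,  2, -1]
λ = 3: alg = 4, geom = 3

Step 1 — factor the characteristic polynomial to read off the algebraic multiplicities:
  χ_A(x) = (x - 3)^4

Step 2 — compute geometric multiplicities via the rank-nullity identity g(λ) = n − rank(A − λI):
  rank(A − (3)·I) = 1, so dim ker(A − (3)·I) = n − 1 = 3

Summary:
  λ = 3: algebraic multiplicity = 4, geometric multiplicity = 3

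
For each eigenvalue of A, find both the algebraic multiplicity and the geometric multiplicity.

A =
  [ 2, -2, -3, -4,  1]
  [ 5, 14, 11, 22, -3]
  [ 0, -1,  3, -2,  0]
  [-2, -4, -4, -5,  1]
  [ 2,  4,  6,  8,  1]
λ = 3: alg = 5, geom = 2

Step 1 — factor the characteristic polynomial to read off the algebraic multiplicities:
  χ_A(x) = (x - 3)^5

Step 2 — compute geometric multiplicities via the rank-nullity identity g(λ) = n − rank(A − λI):
  rank(A − (3)·I) = 3, so dim ker(A − (3)·I) = n − 3 = 2

Summary:
  λ = 3: algebraic multiplicity = 5, geometric multiplicity = 2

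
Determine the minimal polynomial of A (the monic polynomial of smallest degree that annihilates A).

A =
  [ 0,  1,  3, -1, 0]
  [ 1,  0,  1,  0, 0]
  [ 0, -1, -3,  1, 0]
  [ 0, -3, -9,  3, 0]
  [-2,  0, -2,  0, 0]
x^3

The characteristic polynomial is χ_A(x) = x^5, so the eigenvalues are known. The minimal polynomial is
  m_A(x) = Π_λ (x − λ)^{k_λ}
where k_λ is the size of the *largest* Jordan block for λ (equivalently, the smallest k with (A − λI)^k v = 0 for every generalised eigenvector v of λ).

  λ = 0: largest Jordan block has size 3, contributing (x − 0)^3

So m_A(x) = x^3 = x^3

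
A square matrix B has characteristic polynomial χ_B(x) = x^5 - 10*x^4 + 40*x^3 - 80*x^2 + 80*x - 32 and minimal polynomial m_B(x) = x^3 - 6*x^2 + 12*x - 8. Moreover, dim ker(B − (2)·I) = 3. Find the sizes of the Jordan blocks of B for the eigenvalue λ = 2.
Block sizes for λ = 2: [3, 1, 1]

Step 1 — from the characteristic polynomial, algebraic multiplicity of λ = 2 is 5. From dim ker(B − (2)·I) = 3, there are exactly 3 Jordan blocks for λ = 2.
Step 2 — from the minimal polynomial, the factor (x − 2)^3 tells us the largest block for λ = 2 has size 3.
Step 3 — with total size 5, 3 blocks, and largest block 3, the block sizes (in nonincreasing order) are [3, 1, 1].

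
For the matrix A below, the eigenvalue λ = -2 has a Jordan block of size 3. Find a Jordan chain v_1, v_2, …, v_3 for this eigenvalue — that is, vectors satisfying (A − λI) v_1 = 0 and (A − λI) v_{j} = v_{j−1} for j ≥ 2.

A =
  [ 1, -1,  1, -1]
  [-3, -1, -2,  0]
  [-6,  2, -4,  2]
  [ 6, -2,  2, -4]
A Jordan chain for λ = -2 of length 3:
v_1 = (1, -1, -2, 2)ᵀ
v_2 = (1, -2, -2, 2)ᵀ
v_3 = (0, 0, 1, 0)ᵀ

Let N = A − (-2)·I. We want v_3 with N^3 v_3 = 0 but N^2 v_3 ≠ 0; then v_{j-1} := N · v_j for j = 3, …, 2.

Pick v_3 = (0, 0, 1, 0)ᵀ.
Then v_2 = N · v_3 = (1, -2, -2, 2)ᵀ.
Then v_1 = N · v_2 = (1, -1, -2, 2)ᵀ.

Sanity check: (A − (-2)·I) v_1 = (0, 0, 0, 0)ᵀ = 0. ✓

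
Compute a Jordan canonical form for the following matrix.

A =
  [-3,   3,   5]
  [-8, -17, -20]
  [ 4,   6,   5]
J_2(-5) ⊕ J_1(-5)

The characteristic polynomial is
  det(x·I − A) = x^3 + 15*x^2 + 75*x + 125 = (x + 5)^3

Eigenvalues and multiplicities (the geometric multiplicity of λ is n − rank(A − λI), which equals the number of Jordan blocks for λ):
  λ = -5: algebraic multiplicity = 3, geometric multiplicity = 2

Determining the block sizes for each eigenvalue:
  λ = -5: 2 blocks summing to 3 forces exactly one block of size 2 and the rest size 1 → block sizes [2, 1]

Assembling the blocks gives a Jordan form
J =
  [-5,  1,  0]
  [ 0, -5,  0]
  [ 0,  0, -5]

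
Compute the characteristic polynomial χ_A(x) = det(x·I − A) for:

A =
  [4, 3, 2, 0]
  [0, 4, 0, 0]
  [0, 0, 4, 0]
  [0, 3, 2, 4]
x^4 - 16*x^3 + 96*x^2 - 256*x + 256

Expanding det(x·I − A) (e.g. by cofactor expansion or by noting that A is similar to its Jordan form J, which has the same characteristic polynomial as A) gives
  χ_A(x) = x^4 - 16*x^3 + 96*x^2 - 256*x + 256
which factors as (x - 4)^4. The eigenvalues (with algebraic multiplicities) are λ = 4 with multiplicity 4.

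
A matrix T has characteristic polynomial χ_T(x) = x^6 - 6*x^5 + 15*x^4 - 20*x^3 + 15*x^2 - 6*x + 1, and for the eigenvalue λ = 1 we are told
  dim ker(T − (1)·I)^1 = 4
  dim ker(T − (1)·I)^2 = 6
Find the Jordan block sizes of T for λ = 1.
Block sizes for λ = 1: [2, 2, 1, 1]

From the dimensions of kernels of powers, the number of Jordan blocks of size at least j is d_j − d_{j−1} where d_j = dim ker(N^j) (with d_0 = 0). Computing the differences gives [4, 2].
The number of blocks of size exactly k is (#blocks of size ≥ k) − (#blocks of size ≥ k + 1), so the partition is: 2 block(s) of size 1, 2 block(s) of size 2.
In nonincreasing order the block sizes are [2, 2, 1, 1].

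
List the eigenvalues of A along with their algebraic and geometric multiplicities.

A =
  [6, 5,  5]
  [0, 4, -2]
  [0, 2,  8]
λ = 6: alg = 3, geom = 2

Step 1 — factor the characteristic polynomial to read off the algebraic multiplicities:
  χ_A(x) = (x - 6)^3

Step 2 — compute geometric multiplicities via the rank-nullity identity g(λ) = n − rank(A − λI):
  rank(A − (6)·I) = 1, so dim ker(A − (6)·I) = n − 1 = 2

Summary:
  λ = 6: algebraic multiplicity = 3, geometric multiplicity = 2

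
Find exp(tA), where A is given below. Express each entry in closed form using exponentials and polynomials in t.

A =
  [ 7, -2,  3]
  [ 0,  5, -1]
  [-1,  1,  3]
e^{tA} =
  [t^2*exp(5*t)/2 + 2*t*exp(5*t) + exp(5*t), -t^2*exp(5*t)/2 - 2*t*exp(5*t), t^2*exp(5*t) + 3*t*exp(5*t)]
  [t^2*exp(5*t)/2, -t^2*exp(5*t)/2 + exp(5*t), t^2*exp(5*t) - t*exp(5*t)]
  [-t*exp(5*t), t*exp(5*t), -2*t*exp(5*t) + exp(5*t)]

Strategy: write A = P · J · P⁻¹ where J is a Jordan canonical form, so e^{tA} = P · e^{tJ} · P⁻¹, and e^{tJ} can be computed block-by-block.

A has Jordan form
J =
  [5, 1, 0]
  [0, 5, 1]
  [0, 0, 5]
(up to reordering of blocks).

Per-block formulas:
  For a 3×3 Jordan block J_3(5): exp(t · J_3(5)) = e^(5t)·(I + t·N + (t^2/2)·N^2), where N is the 3×3 nilpotent shift.

After assembling e^{tJ} and conjugating by P, we get:

e^{tA} =
  [t^2*exp(5*t)/2 + 2*t*exp(5*t) + exp(5*t), -t^2*exp(5*t)/2 - 2*t*exp(5*t), t^2*exp(5*t) + 3*t*exp(5*t)]
  [t^2*exp(5*t)/2, -t^2*exp(5*t)/2 + exp(5*t), t^2*exp(5*t) - t*exp(5*t)]
  [-t*exp(5*t), t*exp(5*t), -2*t*exp(5*t) + exp(5*t)]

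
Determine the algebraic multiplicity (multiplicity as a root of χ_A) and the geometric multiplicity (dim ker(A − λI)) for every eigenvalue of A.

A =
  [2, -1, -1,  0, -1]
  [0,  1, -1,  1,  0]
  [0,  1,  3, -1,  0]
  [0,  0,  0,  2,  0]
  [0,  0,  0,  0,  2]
λ = 2: alg = 5, geom = 3

Step 1 — factor the characteristic polynomial to read off the algebraic multiplicities:
  χ_A(x) = (x - 2)^5

Step 2 — compute geometric multiplicities via the rank-nullity identity g(λ) = n − rank(A − λI):
  rank(A − (2)·I) = 2, so dim ker(A − (2)·I) = n − 2 = 3

Summary:
  λ = 2: algebraic multiplicity = 5, geometric multiplicity = 3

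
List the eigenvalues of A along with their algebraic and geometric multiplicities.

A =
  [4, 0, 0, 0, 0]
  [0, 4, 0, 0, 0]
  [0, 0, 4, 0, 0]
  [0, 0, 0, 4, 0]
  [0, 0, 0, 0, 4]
λ = 4: alg = 5, geom = 5

Step 1 — factor the characteristic polynomial to read off the algebraic multiplicities:
  χ_A(x) = (x - 4)^5

Step 2 — compute geometric multiplicities via the rank-nullity identity g(λ) = n − rank(A − λI):
  rank(A − (4)·I) = 0, so dim ker(A − (4)·I) = n − 0 = 5

Summary:
  λ = 4: algebraic multiplicity = 5, geometric multiplicity = 5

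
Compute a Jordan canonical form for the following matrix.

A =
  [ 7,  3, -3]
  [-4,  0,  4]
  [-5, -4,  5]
J_3(4)

The characteristic polynomial is
  det(x·I − A) = x^3 - 12*x^2 + 48*x - 64 = (x - 4)^3

Eigenvalues and multiplicities (the geometric multiplicity of λ is n − rank(A − λI), which equals the number of Jordan blocks for λ):
  λ = 4: algebraic multiplicity = 3, geometric multiplicity = 1

Determining the block sizes for each eigenvalue:
  λ = 4: one block (gm = 1), so the single block has size am = 3 → block sizes [3]

Assembling the blocks gives a Jordan form
J =
  [4, 1, 0]
  [0, 4, 1]
  [0, 0, 4]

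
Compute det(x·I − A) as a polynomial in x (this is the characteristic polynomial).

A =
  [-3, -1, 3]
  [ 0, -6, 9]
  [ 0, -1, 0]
x^3 + 9*x^2 + 27*x + 27

Expanding det(x·I − A) (e.g. by cofactor expansion or by noting that A is similar to its Jordan form J, which has the same characteristic polynomial as A) gives
  χ_A(x) = x^3 + 9*x^2 + 27*x + 27
which factors as (x + 3)^3. The eigenvalues (with algebraic multiplicities) are λ = -3 with multiplicity 3.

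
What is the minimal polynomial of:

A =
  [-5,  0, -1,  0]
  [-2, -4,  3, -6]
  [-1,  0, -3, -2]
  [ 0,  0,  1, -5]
x^4 + 17*x^3 + 108*x^2 + 304*x + 320

The characteristic polynomial is χ_A(x) = (x + 4)^3*(x + 5), so the eigenvalues are known. The minimal polynomial is
  m_A(x) = Π_λ (x − λ)^{k_λ}
where k_λ is the size of the *largest* Jordan block for λ (equivalently, the smallest k with (A − λI)^k v = 0 for every generalised eigenvector v of λ).

  λ = -5: largest Jordan block has size 1, contributing (x + 5)
  λ = -4: largest Jordan block has size 3, contributing (x + 4)^3

So m_A(x) = (x + 4)^3*(x + 5) = x^4 + 17*x^3 + 108*x^2 + 304*x + 320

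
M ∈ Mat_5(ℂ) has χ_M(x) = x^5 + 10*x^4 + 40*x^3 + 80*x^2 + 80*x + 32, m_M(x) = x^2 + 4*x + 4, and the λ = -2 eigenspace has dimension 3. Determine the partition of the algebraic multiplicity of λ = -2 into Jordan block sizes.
Block sizes for λ = -2: [2, 2, 1]

Step 1 — from the characteristic polynomial, algebraic multiplicity of λ = -2 is 5. From dim ker(M − (-2)·I) = 3, there are exactly 3 Jordan blocks for λ = -2.
Step 2 — from the minimal polynomial, the factor (x + 2)^2 tells us the largest block for λ = -2 has size 2.
Step 3 — with total size 5, 3 blocks, and largest block 2, the block sizes (in nonincreasing order) are [2, 2, 1].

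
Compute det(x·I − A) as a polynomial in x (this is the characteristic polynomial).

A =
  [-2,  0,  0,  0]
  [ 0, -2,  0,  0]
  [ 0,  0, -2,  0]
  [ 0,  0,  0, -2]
x^4 + 8*x^3 + 24*x^2 + 32*x + 16

Expanding det(x·I − A) (e.g. by cofactor expansion or by noting that A is similar to its Jordan form J, which has the same characteristic polynomial as A) gives
  χ_A(x) = x^4 + 8*x^3 + 24*x^2 + 32*x + 16
which factors as (x + 2)^4. The eigenvalues (with algebraic multiplicities) are λ = -2 with multiplicity 4.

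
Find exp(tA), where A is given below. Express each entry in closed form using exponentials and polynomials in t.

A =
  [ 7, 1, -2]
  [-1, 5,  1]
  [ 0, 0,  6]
e^{tA} =
  [t*exp(6*t) + exp(6*t), t*exp(6*t), -t^2*exp(6*t)/2 - 2*t*exp(6*t)]
  [-t*exp(6*t), -t*exp(6*t) + exp(6*t), t^2*exp(6*t)/2 + t*exp(6*t)]
  [0, 0, exp(6*t)]

Strategy: write A = P · J · P⁻¹ where J is a Jordan canonical form, so e^{tA} = P · e^{tJ} · P⁻¹, and e^{tJ} can be computed block-by-block.

A has Jordan form
J =
  [6, 1, 0]
  [0, 6, 1]
  [0, 0, 6]
(up to reordering of blocks).

Per-block formulas:
  For a 3×3 Jordan block J_3(6): exp(t · J_3(6)) = e^(6t)·(I + t·N + (t^2/2)·N^2), where N is the 3×3 nilpotent shift.

After assembling e^{tJ} and conjugating by P, we get:

e^{tA} =
  [t*exp(6*t) + exp(6*t), t*exp(6*t), -t^2*exp(6*t)/2 - 2*t*exp(6*t)]
  [-t*exp(6*t), -t*exp(6*t) + exp(6*t), t^2*exp(6*t)/2 + t*exp(6*t)]
  [0, 0, exp(6*t)]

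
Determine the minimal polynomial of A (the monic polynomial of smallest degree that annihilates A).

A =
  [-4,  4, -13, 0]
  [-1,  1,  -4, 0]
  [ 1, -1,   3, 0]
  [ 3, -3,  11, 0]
x^3

The characteristic polynomial is χ_A(x) = x^4, so the eigenvalues are known. The minimal polynomial is
  m_A(x) = Π_λ (x − λ)^{k_λ}
where k_λ is the size of the *largest* Jordan block for λ (equivalently, the smallest k with (A − λI)^k v = 0 for every generalised eigenvector v of λ).

  λ = 0: largest Jordan block has size 3, contributing (x − 0)^3

So m_A(x) = x^3 = x^3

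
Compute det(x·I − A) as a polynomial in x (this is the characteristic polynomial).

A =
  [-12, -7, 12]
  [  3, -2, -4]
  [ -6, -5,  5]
x^3 + 9*x^2 + 27*x + 27

Expanding det(x·I − A) (e.g. by cofactor expansion or by noting that A is similar to its Jordan form J, which has the same characteristic polynomial as A) gives
  χ_A(x) = x^3 + 9*x^2 + 27*x + 27
which factors as (x + 3)^3. The eigenvalues (with algebraic multiplicities) are λ = -3 with multiplicity 3.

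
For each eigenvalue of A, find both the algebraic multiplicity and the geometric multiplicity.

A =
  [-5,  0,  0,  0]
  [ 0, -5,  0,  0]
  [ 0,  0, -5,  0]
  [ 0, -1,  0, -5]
λ = -5: alg = 4, geom = 3

Step 1 — factor the characteristic polynomial to read off the algebraic multiplicities:
  χ_A(x) = (x + 5)^4

Step 2 — compute geometric multiplicities via the rank-nullity identity g(λ) = n − rank(A − λI):
  rank(A − (-5)·I) = 1, so dim ker(A − (-5)·I) = n − 1 = 3

Summary:
  λ = -5: algebraic multiplicity = 4, geometric multiplicity = 3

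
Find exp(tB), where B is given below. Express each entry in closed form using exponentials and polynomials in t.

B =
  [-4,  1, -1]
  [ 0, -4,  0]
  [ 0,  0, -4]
e^{tB} =
  [exp(-4*t), t*exp(-4*t), -t*exp(-4*t)]
  [0, exp(-4*t), 0]
  [0, 0, exp(-4*t)]

Strategy: write B = P · J · P⁻¹ where J is a Jordan canonical form, so e^{tB} = P · e^{tJ} · P⁻¹, and e^{tJ} can be computed block-by-block.

B has Jordan form
J =
  [-4,  1,  0]
  [ 0, -4,  0]
  [ 0,  0, -4]
(up to reordering of blocks).

Per-block formulas:
  For a 2×2 Jordan block J_2(-4): exp(t · J_2(-4)) = e^(-4t)·(I + t·N), where N is the 2×2 nilpotent shift.
  For a 1×1 block at λ = -4: exp(t · [-4]) = [e^(-4t)].

After assembling e^{tJ} and conjugating by P, we get:

e^{tB} =
  [exp(-4*t), t*exp(-4*t), -t*exp(-4*t)]
  [0, exp(-4*t), 0]
  [0, 0, exp(-4*t)]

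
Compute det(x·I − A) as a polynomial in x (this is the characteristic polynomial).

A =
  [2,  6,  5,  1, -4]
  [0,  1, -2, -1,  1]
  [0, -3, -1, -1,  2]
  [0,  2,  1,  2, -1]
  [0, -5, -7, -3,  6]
x^5 - 10*x^4 + 40*x^3 - 80*x^2 + 80*x - 32

Expanding det(x·I − A) (e.g. by cofactor expansion or by noting that A is similar to its Jordan form J, which has the same characteristic polynomial as A) gives
  χ_A(x) = x^5 - 10*x^4 + 40*x^3 - 80*x^2 + 80*x - 32
which factors as (x - 2)^5. The eigenvalues (with algebraic multiplicities) are λ = 2 with multiplicity 5.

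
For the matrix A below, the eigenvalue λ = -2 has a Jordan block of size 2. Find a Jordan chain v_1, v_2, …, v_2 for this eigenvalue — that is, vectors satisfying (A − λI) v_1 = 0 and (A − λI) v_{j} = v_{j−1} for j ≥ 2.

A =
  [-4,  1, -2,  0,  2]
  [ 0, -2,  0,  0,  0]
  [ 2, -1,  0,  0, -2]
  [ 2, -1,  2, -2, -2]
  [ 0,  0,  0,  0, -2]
A Jordan chain for λ = -2 of length 2:
v_1 = (-2, 0, 2, 2, 0)ᵀ
v_2 = (1, 0, 0, 0, 0)ᵀ

Let N = A − (-2)·I. We want v_2 with N^2 v_2 = 0 but N^1 v_2 ≠ 0; then v_{j-1} := N · v_j for j = 2, …, 2.

Pick v_2 = (1, 0, 0, 0, 0)ᵀ.
Then v_1 = N · v_2 = (-2, 0, 2, 2, 0)ᵀ.

Sanity check: (A − (-2)·I) v_1 = (0, 0, 0, 0, 0)ᵀ = 0. ✓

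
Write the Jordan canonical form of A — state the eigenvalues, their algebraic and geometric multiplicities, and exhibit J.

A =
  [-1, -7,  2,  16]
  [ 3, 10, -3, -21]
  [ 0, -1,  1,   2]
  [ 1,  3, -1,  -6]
J_3(1) ⊕ J_1(1)

The characteristic polynomial is
  det(x·I − A) = x^4 - 4*x^3 + 6*x^2 - 4*x + 1 = (x - 1)^4

Eigenvalues and multiplicities (the geometric multiplicity of λ is n − rank(A − λI), which equals the number of Jordan blocks for λ):
  λ = 1: algebraic multiplicity = 4, geometric multiplicity = 2

Determining the block sizes for each eigenvalue:
  λ = 1: with am = 4 and gm = 2, the partition is not yet determined (e.g. several partitions of 4 into 2 parts exist). Let N = A − (1)·I. Computing rank(N^1) = 2, rank(N^2) = 1, rank(N^3) = 0; the number of blocks of size ≥ j is rank(N^{j−1}) − rank(N^j), giving [2, 1, 1]. So we have 1 block(s) of size 3, 1 block(s) of size 1 → block sizes [3, 1]

Assembling the blocks gives a Jordan form
J =
  [1, 1, 0, 0]
  [0, 1, 1, 0]
  [0, 0, 1, 0]
  [0, 0, 0, 1]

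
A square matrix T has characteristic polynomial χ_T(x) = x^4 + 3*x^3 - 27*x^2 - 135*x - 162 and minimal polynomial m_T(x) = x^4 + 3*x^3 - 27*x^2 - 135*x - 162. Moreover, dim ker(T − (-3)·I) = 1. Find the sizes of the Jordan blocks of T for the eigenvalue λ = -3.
Block sizes for λ = -3: [3]

Step 1 — from the characteristic polynomial, algebraic multiplicity of λ = -3 is 3. From dim ker(T − (-3)·I) = 1, there are exactly 1 Jordan blocks for λ = -3.
Step 2 — from the minimal polynomial, the factor (x + 3)^3 tells us the largest block for λ = -3 has size 3.
Step 3 — with total size 3, 1 blocks, and largest block 3, the block sizes (in nonincreasing order) are [3].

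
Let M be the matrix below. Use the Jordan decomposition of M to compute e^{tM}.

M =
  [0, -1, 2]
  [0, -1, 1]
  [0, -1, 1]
e^{tM} =
  [1, -t^2/2 - t, t^2/2 + 2*t]
  [0, 1 - t, t]
  [0, -t, t + 1]

Strategy: write M = P · J · P⁻¹ where J is a Jordan canonical form, so e^{tM} = P · e^{tJ} · P⁻¹, and e^{tJ} can be computed block-by-block.

M has Jordan form
J =
  [0, 1, 0]
  [0, 0, 1]
  [0, 0, 0]
(up to reordering of blocks).

Per-block formulas:
  For a 3×3 Jordan block J_3(0): exp(t · J_3(0)) = e^(0t)·(I + t·N + (t^2/2)·N^2), where N is the 3×3 nilpotent shift.

After assembling e^{tJ} and conjugating by P, we get:

e^{tM} =
  [1, -t^2/2 - t, t^2/2 + 2*t]
  [0, 1 - t, t]
  [0, -t, t + 1]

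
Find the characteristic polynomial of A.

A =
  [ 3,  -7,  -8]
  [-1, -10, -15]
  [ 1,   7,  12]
x^3 - 5*x^2 - 8*x + 48

Expanding det(x·I − A) (e.g. by cofactor expansion or by noting that A is similar to its Jordan form J, which has the same characteristic polynomial as A) gives
  χ_A(x) = x^3 - 5*x^2 - 8*x + 48
which factors as (x - 4)^2*(x + 3). The eigenvalues (with algebraic multiplicities) are λ = -3 with multiplicity 1, λ = 4 with multiplicity 2.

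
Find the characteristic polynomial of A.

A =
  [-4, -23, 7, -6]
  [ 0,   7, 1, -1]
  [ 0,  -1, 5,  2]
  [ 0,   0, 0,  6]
x^4 - 14*x^3 + 36*x^2 + 216*x - 864

Expanding det(x·I − A) (e.g. by cofactor expansion or by noting that A is similar to its Jordan form J, which has the same characteristic polynomial as A) gives
  χ_A(x) = x^4 - 14*x^3 + 36*x^2 + 216*x - 864
which factors as (x - 6)^3*(x + 4). The eigenvalues (with algebraic multiplicities) are λ = -4 with multiplicity 1, λ = 6 with multiplicity 3.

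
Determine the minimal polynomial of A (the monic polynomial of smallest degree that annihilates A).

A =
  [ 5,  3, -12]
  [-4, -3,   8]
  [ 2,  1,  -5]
x^2 + 2*x + 1

The characteristic polynomial is χ_A(x) = (x + 1)^3, so the eigenvalues are known. The minimal polynomial is
  m_A(x) = Π_λ (x − λ)^{k_λ}
where k_λ is the size of the *largest* Jordan block for λ (equivalently, the smallest k with (A − λI)^k v = 0 for every generalised eigenvector v of λ).

  λ = -1: largest Jordan block has size 2, contributing (x + 1)^2

So m_A(x) = (x + 1)^2 = x^2 + 2*x + 1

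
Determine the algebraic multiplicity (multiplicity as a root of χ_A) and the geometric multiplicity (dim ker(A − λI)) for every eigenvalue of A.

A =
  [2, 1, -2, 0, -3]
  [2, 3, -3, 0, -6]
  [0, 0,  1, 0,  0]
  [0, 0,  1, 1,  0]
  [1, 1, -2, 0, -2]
λ = 1: alg = 5, geom = 3

Step 1 — factor the characteristic polynomial to read off the algebraic multiplicities:
  χ_A(x) = (x - 1)^5

Step 2 — compute geometric multiplicities via the rank-nullity identity g(λ) = n − rank(A − λI):
  rank(A − (1)·I) = 2, so dim ker(A − (1)·I) = n − 2 = 3

Summary:
  λ = 1: algebraic multiplicity = 5, geometric multiplicity = 3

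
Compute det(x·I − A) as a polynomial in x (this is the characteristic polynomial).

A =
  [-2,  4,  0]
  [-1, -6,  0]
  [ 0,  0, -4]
x^3 + 12*x^2 + 48*x + 64

Expanding det(x·I − A) (e.g. by cofactor expansion or by noting that A is similar to its Jordan form J, which has the same characteristic polynomial as A) gives
  χ_A(x) = x^3 + 12*x^2 + 48*x + 64
which factors as (x + 4)^3. The eigenvalues (with algebraic multiplicities) are λ = -4 with multiplicity 3.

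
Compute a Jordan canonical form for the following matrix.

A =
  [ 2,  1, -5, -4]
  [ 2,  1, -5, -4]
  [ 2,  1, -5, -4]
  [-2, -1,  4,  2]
J_3(0) ⊕ J_1(0)

The characteristic polynomial is
  det(x·I − A) = x^4

Eigenvalues and multiplicities (the geometric multiplicity of λ is n − rank(A − λI), which equals the number of Jordan blocks for λ):
  λ = 0: algebraic multiplicity = 4, geometric multiplicity = 2

Determining the block sizes for each eigenvalue:
  λ = 0: with am = 4 and gm = 2, the partition is not yet determined (e.g. several partitions of 4 into 2 parts exist). Let N = A − (0)·I. Computing rank(N^1) = 2, rank(N^2) = 1, rank(N^3) = 0; the number of blocks of size ≥ j is rank(N^{j−1}) − rank(N^j), giving [2, 1, 1]. So we have 1 block(s) of size 3, 1 block(s) of size 1 → block sizes [3, 1]

Assembling the blocks gives a Jordan form
J =
  [0, 1, 0, 0]
  [0, 0, 1, 0]
  [0, 0, 0, 0]
  [0, 0, 0, 0]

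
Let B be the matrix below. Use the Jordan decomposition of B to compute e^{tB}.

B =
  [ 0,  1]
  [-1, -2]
e^{tB} =
  [t*exp(-t) + exp(-t), t*exp(-t)]
  [-t*exp(-t), -t*exp(-t) + exp(-t)]

Strategy: write B = P · J · P⁻¹ where J is a Jordan canonical form, so e^{tB} = P · e^{tJ} · P⁻¹, and e^{tJ} can be computed block-by-block.

B has Jordan form
J =
  [-1,  1]
  [ 0, -1]
(up to reordering of blocks).

Per-block formulas:
  For a 2×2 Jordan block J_2(-1): exp(t · J_2(-1)) = e^(-1t)·(I + t·N), where N is the 2×2 nilpotent shift.

After assembling e^{tJ} and conjugating by P, we get:

e^{tB} =
  [t*exp(-t) + exp(-t), t*exp(-t)]
  [-t*exp(-t), -t*exp(-t) + exp(-t)]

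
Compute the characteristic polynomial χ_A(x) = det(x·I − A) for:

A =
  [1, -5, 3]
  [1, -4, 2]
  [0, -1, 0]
x^3 + 3*x^2 + 3*x + 1

Expanding det(x·I − A) (e.g. by cofactor expansion or by noting that A is similar to its Jordan form J, which has the same characteristic polynomial as A) gives
  χ_A(x) = x^3 + 3*x^2 + 3*x + 1
which factors as (x + 1)^3. The eigenvalues (with algebraic multiplicities) are λ = -1 with multiplicity 3.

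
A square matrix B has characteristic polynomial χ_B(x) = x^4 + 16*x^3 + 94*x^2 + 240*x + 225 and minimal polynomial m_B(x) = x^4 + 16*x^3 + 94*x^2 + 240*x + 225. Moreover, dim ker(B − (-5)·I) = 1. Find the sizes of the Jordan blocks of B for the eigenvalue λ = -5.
Block sizes for λ = -5: [2]

Step 1 — from the characteristic polynomial, algebraic multiplicity of λ = -5 is 2. From dim ker(B − (-5)·I) = 1, there are exactly 1 Jordan blocks for λ = -5.
Step 2 — from the minimal polynomial, the factor (x + 5)^2 tells us the largest block for λ = -5 has size 2.
Step 3 — with total size 2, 1 blocks, and largest block 2, the block sizes (in nonincreasing order) are [2].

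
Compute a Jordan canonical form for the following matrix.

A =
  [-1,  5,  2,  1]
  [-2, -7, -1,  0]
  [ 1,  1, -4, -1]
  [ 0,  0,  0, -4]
J_3(-4) ⊕ J_1(-4)

The characteristic polynomial is
  det(x·I − A) = x^4 + 16*x^3 + 96*x^2 + 256*x + 256 = (x + 4)^4

Eigenvalues and multiplicities (the geometric multiplicity of λ is n − rank(A − λI), which equals the number of Jordan blocks for λ):
  λ = -4: algebraic multiplicity = 4, geometric multiplicity = 2

Determining the block sizes for each eigenvalue:
  λ = -4: with am = 4 and gm = 2, the partition is not yet determined (e.g. several partitions of 4 into 2 parts exist). Let N = A − (-4)·I. Computing rank(N^1) = 2, rank(N^2) = 1, rank(N^3) = 0; the number of blocks of size ≥ j is rank(N^{j−1}) − rank(N^j), giving [2, 1, 1]. So we have 1 block(s) of size 3, 1 block(s) of size 1 → block sizes [3, 1]

Assembling the blocks gives a Jordan form
J =
  [-4,  1,  0,  0]
  [ 0, -4,  1,  0]
  [ 0,  0, -4,  0]
  [ 0,  0,  0, -4]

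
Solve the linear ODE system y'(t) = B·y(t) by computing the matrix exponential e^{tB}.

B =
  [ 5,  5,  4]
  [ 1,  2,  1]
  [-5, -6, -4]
e^{tB} =
  [t^2*exp(t)/2 + 4*t*exp(t) + exp(t), t^2*exp(t)/2 + 5*t*exp(t), t^2*exp(t)/2 + 4*t*exp(t)]
  [t*exp(t), t*exp(t) + exp(t), t*exp(t)]
  [-t^2*exp(t)/2 - 5*t*exp(t), -t^2*exp(t)/2 - 6*t*exp(t), -t^2*exp(t)/2 - 5*t*exp(t) + exp(t)]

Strategy: write B = P · J · P⁻¹ where J is a Jordan canonical form, so e^{tB} = P · e^{tJ} · P⁻¹, and e^{tJ} can be computed block-by-block.

B has Jordan form
J =
  [1, 1, 0]
  [0, 1, 1]
  [0, 0, 1]
(up to reordering of blocks).

Per-block formulas:
  For a 3×3 Jordan block J_3(1): exp(t · J_3(1)) = e^(1t)·(I + t·N + (t^2/2)·N^2), where N is the 3×3 nilpotent shift.

After assembling e^{tJ} and conjugating by P, we get:

e^{tB} =
  [t^2*exp(t)/2 + 4*t*exp(t) + exp(t), t^2*exp(t)/2 + 5*t*exp(t), t^2*exp(t)/2 + 4*t*exp(t)]
  [t*exp(t), t*exp(t) + exp(t), t*exp(t)]
  [-t^2*exp(t)/2 - 5*t*exp(t), -t^2*exp(t)/2 - 6*t*exp(t), -t^2*exp(t)/2 - 5*t*exp(t) + exp(t)]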